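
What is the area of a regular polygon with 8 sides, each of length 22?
For a regular 8-gon with side length s = 22:
Apothem a = s / (2*tan(pi/8)) = 22 / (2*tan(pi/8)) ≈ 26.55635
Perimeter P = 8 * 22 = 176
Area = (1/2) * P * a = (1/2) * 176 * 26.55635 = 2336.96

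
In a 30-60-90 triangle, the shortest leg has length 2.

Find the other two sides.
Long leg = 2√3 = 3.464, Hypotenuse = 4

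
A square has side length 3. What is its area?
Area = s²
Area = 3²
Area = 9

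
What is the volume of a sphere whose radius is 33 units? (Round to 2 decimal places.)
Volume = (4/3) * pi * r³
Volume = (4/3) * pi * 33³
Volume = (4/3) * pi * 35937
Volume = 150532.55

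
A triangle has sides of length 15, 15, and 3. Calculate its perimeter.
Perimeter = sum of all sides
Perimeter = 15 + 15 + 3
Perimeter = 33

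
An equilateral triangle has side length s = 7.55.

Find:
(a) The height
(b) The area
(a) Height h = s·√3/2 = 7.55·√3/2 = 6.538
(b) Area = (√3/4)·s² = (√3/4)·7.55² = (√3/4)·57.0025 = 24.68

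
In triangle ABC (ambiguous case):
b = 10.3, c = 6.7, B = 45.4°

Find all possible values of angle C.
sin(C)/c = sin(B)/b  →  sin(C) = c·sin(B)/b = 6.7·sin(45.4°)/10.3 = 0.463163
C₁ = arcsin(0.463163) = 27.59°,  C₂ = 180° - C₁ = 152.41°
Check C₂: A = 180° - 45.4° - 152.41° = -17.81° ≤ 0, rejected
C = 27.59° (one solution)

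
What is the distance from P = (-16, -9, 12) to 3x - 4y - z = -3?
d = |3(-16) + (-4)(-9) + (-1)(12) - (-3)| / √(3² + (-4)² + (-1)²) = 21/√26 = 4.118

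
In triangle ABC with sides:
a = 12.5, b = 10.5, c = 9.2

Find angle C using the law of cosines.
cos(C) = (a² + b² - c²)/(2ab)
cos(C) = (12.5² + 10.5² - 9.2²)/(2·12.5·10.5) = 181.86/262.5 = 0.692800
C = arccos(0.692800) = 46.15°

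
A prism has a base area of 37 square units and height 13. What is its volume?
Volume = base area * height
Volume = 37 * 13
Volume = 481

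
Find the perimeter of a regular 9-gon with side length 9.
Perimeter = number of sides * side length
Perimeter = 9 * 9
Perimeter = 81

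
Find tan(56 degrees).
tan(56 degrees) = 1.4826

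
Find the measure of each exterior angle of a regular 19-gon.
Exterior angle of a regular n-gon = 360/n
Exterior angle = 360/19
Exterior angle = 18.95 degrees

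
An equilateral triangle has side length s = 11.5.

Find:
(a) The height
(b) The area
(a) Height h = s·√3/2 = 11.5·√3/2 = 9.959
(b) Area = (√3/4)·s² = (√3/4)·11.5² = (√3/4)·132.25 = 57.27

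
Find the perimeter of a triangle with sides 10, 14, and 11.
Perimeter = sum of all sides
Perimeter = 10 + 14 + 11
Perimeter = 35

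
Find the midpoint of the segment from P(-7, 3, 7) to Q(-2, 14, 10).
Midpoint = ((-7-2)/2, (3+14)/2, (7+10)/2) = (-4.5, 8.5, 8.5)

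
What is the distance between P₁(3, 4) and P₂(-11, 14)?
Using the distance formula: d = sqrt((x₂-x₁)² + (y₂-y₁)²)
dx = (-11) - 3 = -14
dy = 14 - 4 = 10
d = sqrt((-14)² + 10²) = sqrt(196 + 100) = sqrt(296) = 17.20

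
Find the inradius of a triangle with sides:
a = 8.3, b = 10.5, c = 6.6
s = (a+b+c)/2 = (8.3+10.5+6.6)/2 = 12.7
Area = √(s(s-a)(s-b)(s-c)) = √(12.7·4.4·2.2·6.1) = 27.3845
r = Area/s = 27.3845/12.7 = 2.156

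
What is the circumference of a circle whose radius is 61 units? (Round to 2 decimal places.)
Circumference = 2 * pi * r
Circumference = 2 * pi * 61
Circumference = 383.27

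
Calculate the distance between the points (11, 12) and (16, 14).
Using the distance formula: d = sqrt((x₂-x₁)² + (y₂-y₁)²)
dx = 16 - 11 = 5
dy = 14 - 12 = 2
d = sqrt(5² + 2²) = sqrt(25 + 4) = sqrt(29) = 5.39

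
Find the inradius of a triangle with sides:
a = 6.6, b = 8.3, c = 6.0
s = (a+b+c)/2 = (6.6+8.3+6.0)/2 = 10.45
Area = √(s(s-a)(s-b)(s-c)) = √(10.45·3.85·2.15·4.45) = 19.6195
r = Area/s = 19.6195/10.45 = 1.877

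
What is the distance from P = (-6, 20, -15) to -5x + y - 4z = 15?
d = |(-5)(-6) + 1(20) + (-4)(-15) - (15)| / √((-5)² + 1² + (-4)²) = 95/√42 = 14.66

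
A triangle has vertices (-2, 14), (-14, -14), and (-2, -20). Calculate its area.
Using the coordinate formula: Area = (1/2)|x₁(y₂-y₃) + x₂(y₃-y₁) + x₃(y₁-y₂)|
Area = (1/2)|(-2)((-14)-(-20)) + (-14)((-20)-14) + (-2)(14-(-14))|
Area = (1/2)|(-2)*6 + (-14)*(-34) + (-2)*28|
Area = (1/2)|(-12) + 476 + (-56)|
Area = (1/2)*408 = 204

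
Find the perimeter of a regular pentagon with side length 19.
Perimeter = number of sides * side length
Perimeter = 5 * 19
Perimeter = 95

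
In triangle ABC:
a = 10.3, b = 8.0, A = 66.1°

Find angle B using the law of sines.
sin(B)/b = sin(A)/a
sin(B) = b·sin(A)/a = 8.0·sin(66.1°)/10.3 = 0.710100
B = arcsin(0.710100) = 45.24°  (b ≤ a, so B ≤ A and the acute solution is unique)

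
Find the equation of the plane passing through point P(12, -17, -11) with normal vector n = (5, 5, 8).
d = n·P = (5)(12) + (5)(-17) + (8)(-11) = -113
Plane: 5x + 5y + 8z = -113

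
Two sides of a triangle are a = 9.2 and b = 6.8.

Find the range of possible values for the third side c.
By the triangle inequality: |a - b| < c < a + b
|9.2 - 6.8| < c < 9.2 + 6.8
2.4 < c < 16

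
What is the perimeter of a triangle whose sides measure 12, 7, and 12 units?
Perimeter = sum of all sides
Perimeter = 12 + 7 + 12
Perimeter = 31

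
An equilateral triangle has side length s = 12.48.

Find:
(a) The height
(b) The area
(a) Height h = s·√3/2 = 12.48·√3/2 = 10.81
(b) Area = (√3/4)·s² = (√3/4)·12.48² = (√3/4)·155.75 = 67.44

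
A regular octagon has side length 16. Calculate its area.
For a regular 8-gon with side length s = 16:
Apothem a = s / (2*tan(pi/8)) = 16 / (2*tan(pi/8)) ≈ 19.3137
Perimeter P = 8 * 16 = 128
Area = (1/2) * P * a = (1/2) * 128 * 19.3137 = 1236.08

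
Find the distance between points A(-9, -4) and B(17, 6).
Using the distance formula: d = sqrt((x₂-x₁)² + (y₂-y₁)²)
dx = 17 - (-9) = 26
dy = 6 - (-4) = 10
d = sqrt(26² + 10²) = sqrt(676 + 100) = sqrt(776) = 27.86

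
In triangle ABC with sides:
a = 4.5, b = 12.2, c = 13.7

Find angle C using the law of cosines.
cos(C) = (a² + b² - c²)/(2ab)
cos(C) = (4.5² + 12.2² - 13.7²)/(2·4.5·12.2) = -18.6/109.8 = -0.169399
C = arccos(-0.169399) = 99.75°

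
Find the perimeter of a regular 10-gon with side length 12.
Perimeter = number of sides * side length
Perimeter = 10 * 12
Perimeter = 120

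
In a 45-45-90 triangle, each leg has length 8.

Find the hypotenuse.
Hypotenuse = 8√2 = 11.31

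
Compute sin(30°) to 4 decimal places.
sin(30 degrees) = 1/2
Decimal approximation: 0.5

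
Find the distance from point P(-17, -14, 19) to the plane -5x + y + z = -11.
d = |(-5)(-17) + 1(-14) + 1(19) - (-11)| / √((-5)² + 1² + 1²) = 101/√27 = 19.44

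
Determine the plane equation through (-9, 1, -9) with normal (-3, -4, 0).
d = n·P = (-3)(-9) + (-4)(1) + (0)(-9) = 23
Plane: -3x - 4y = 23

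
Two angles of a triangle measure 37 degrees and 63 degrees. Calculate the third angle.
Sum of angles in a triangle = 180 degrees
Third angle = 180 - 37 - 63
Third angle = 80 degrees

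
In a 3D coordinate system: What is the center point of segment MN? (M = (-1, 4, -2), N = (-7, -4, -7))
Midpoint = ((-1-7)/2, (4-4)/2, (-2-7)/2) = (-4, 0, -4.5)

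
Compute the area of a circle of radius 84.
Area = pi * r²
Area = pi * 84²
Area = pi * 7056
Area = 22167.08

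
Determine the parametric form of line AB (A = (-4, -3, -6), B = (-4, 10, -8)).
Direction vector d = B - A = (0, 13, -2)
x = -4, y = -3 + 13t, z = -6 - 2t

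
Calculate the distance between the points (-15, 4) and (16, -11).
Using the distance formula: d = sqrt((x₂-x₁)² + (y₂-y₁)²)
dx = 16 - (-15) = 31
dy = (-11) - 4 = -15
d = sqrt(31² + (-15)²) = sqrt(961 + 225) = sqrt(1186) = 34.44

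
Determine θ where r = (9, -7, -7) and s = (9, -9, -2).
r·s = 158, |r|² = 179, |s|² = 166
cos θ = 158/√29714 ≈ 0.9166
θ ≈ 23.57°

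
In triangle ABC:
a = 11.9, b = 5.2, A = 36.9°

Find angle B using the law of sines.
sin(B)/b = sin(A)/a
sin(B) = b·sin(A)/a = 5.2·sin(36.9°)/11.9 = 0.262369
B = arcsin(0.262369) = 15.21°  (b ≤ a, so B ≤ A and the acute solution is unique)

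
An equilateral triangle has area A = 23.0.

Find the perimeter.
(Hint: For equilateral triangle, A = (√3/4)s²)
A = (√3/4)s²  →  s² = 4A/√3 = 4·23.0/√3 = 53.1162
s = 7.28809
Perimeter = 3s = 21.86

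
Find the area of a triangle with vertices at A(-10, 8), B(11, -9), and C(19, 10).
Using the coordinate formula: Area = (1/2)|x₁(y₂-y₃) + x₂(y₃-y₁) + x₃(y₁-y₂)|
Area = (1/2)|(-10)((-9)-10) + 11(10-8) + 19(8-(-9))|
Area = (1/2)|(-10)*(-19) + 11*2 + 19*17|
Area = (1/2)|190 + 22 + 323|
Area = (1/2)*535 = 267.50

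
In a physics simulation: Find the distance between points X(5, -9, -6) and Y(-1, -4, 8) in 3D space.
d = √[(-6)² + (5)² + (14)²] = √257 = 16.03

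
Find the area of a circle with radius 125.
Area = pi * r²
Area = pi * 125²
Area = pi * 15625
Area = 49087.39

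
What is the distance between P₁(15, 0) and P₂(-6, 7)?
Using the distance formula: d = sqrt((x₂-x₁)² + (y₂-y₁)²)
dx = (-6) - 15 = -21
dy = 7 - 0 = 7
d = sqrt((-21)² + 7²) = sqrt(441 + 49) = sqrt(490) = 22.14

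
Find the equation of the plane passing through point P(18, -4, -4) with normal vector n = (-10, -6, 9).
d = n·P = (-10)(18) + (-6)(-4) + (9)(-4) = -192
Plane: -10x - 6y + 9z = -192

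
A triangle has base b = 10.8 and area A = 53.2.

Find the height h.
A = ½bh  →  h = 2A/b
h = 2·53.2/10.8 = 9.852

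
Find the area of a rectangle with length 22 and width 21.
Area = length * width
Area = 22 * 21
Area = 462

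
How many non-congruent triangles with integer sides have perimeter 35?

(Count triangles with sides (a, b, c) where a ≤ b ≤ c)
With a ≤ b ≤ c and a + b + c = 35, the triangle inequality a + b > c gives c < 35/2, so c ≤ 17.
Iterate a from 1 to ⌊p/3⌋ = 11; for each a, b ranges from a to ⌊(p−a)/2⌋ with c = p − a − b, keeping only c ≥ b.
Triples: (1, 17, 17), (2, 16, 17), (3, 15, 17), …
Count = 30 triangles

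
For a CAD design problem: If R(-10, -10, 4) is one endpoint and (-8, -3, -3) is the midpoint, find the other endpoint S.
S = (2×(-8) - (-10), 2×(-3) - (-10), 2×(-3) - 4) = (-6, 4, -10)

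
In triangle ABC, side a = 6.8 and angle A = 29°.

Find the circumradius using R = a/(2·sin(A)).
R = a/(2·sin(A)) = 6.8/(2·sin(29°))
R = 6.8/(2·0.484810) = 6.8/0.969619 = 7.013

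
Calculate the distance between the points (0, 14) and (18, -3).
Using the distance formula: d = sqrt((x₂-x₁)² + (y₂-y₁)²)
dx = 18 - 0 = 18
dy = (-3) - 14 = -17
d = sqrt(18² + (-17)²) = sqrt(324 + 289) = sqrt(613) = 24.76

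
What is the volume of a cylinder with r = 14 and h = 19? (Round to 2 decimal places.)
Volume = pi * r² * h
Volume = pi * 14² * 19
Volume = pi * 196 * 19
Volume = pi * 3724
Volume = 11699.29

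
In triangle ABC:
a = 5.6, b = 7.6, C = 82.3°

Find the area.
Using A = ½ab·sin(C):
A = ½·5.6·7.6·sin(82.3°) = ½·42.56·0.990983 = 21.09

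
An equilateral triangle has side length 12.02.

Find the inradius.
For an equilateral triangle, r = s/(2√3) where s is the side.
r = 12.02/(2√3) = 12.02/3.464102 = 3.47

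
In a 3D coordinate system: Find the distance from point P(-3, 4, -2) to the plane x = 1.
d = |1(-3) + 0(4) + 0(-2) - (1)| / √(1² + 0² + 0²) = 4/√1 = 4.0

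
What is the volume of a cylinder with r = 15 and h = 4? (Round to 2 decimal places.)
Volume = pi * r² * h
Volume = pi * 15² * 4
Volume = pi * 225 * 4
Volume = pi * 900
Volume = 2827.43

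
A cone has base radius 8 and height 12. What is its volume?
Volume = (1/3) * pi * r² * h
Volume = (1/3) * pi * 8² * 12
Volume = (1/3) * pi * 64 * 12
Volume = (1/3) * pi * 768
Volume = 804.25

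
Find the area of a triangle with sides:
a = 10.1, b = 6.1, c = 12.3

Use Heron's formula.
s = (a+b+c)/2 = (10.1+6.1+12.3)/2 = 14.25
A = √(s(s-a)(s-b)(s-c)) = √(14.25·4.15·8.15·1.95)
A = √939.843 = 30.66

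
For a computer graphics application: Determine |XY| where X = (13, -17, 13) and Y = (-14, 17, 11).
d = √[(-27)² + (34)² + (-2)²] = √1889 = 43.46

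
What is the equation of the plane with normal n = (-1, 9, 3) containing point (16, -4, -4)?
d = n·P = (-1)(16) + (9)(-4) + (3)(-4) = -64
Plane: -x + 9y + 3z = -64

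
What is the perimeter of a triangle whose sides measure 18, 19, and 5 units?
Perimeter = sum of all sides
Perimeter = 18 + 19 + 5
Perimeter = 42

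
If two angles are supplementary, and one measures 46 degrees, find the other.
Supplementary angles sum to 180 degrees.
Other angle = 180 - 46
Other angle = 134 degrees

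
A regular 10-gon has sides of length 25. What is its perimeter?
Perimeter = number of sides * side length
Perimeter = 10 * 25
Perimeter = 250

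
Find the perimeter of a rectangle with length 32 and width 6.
Perimeter = 2 * (length + width)
Perimeter = 2 * (32 + 6)
Perimeter = 2 * 38
Perimeter = 76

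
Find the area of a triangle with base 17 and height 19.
Area = (1/2) * base * height
Area = (1/2) * 17 * 19
Area = 161.50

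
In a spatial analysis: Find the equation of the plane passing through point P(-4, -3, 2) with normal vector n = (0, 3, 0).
d = n·P = (0)(-4) + (3)(-3) + (0)(2) = -9
Plane: 3y = -9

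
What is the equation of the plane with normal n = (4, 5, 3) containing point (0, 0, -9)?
d = n·P = (4)(0) + (5)(0) + (3)(-9) = -27
Plane: 4x + 5y + 3z = -27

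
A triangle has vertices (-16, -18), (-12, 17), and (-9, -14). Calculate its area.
Using the coordinate formula: Area = (1/2)|x₁(y₂-y₃) + x₂(y₃-y₁) + x₃(y₁-y₂)|
Area = (1/2)|(-16)(17-(-14)) + (-12)((-14)-(-18)) + (-9)((-18)-17)|
Area = (1/2)|(-16)*31 + (-12)*4 + (-9)*(-35)|
Area = (1/2)|(-496) + (-48) + 315|
Area = (1/2)*229 = 114.50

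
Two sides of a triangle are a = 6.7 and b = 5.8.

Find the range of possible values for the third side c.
By the triangle inequality: |a - b| < c < a + b
|6.7 - 5.8| < c < 6.7 + 5.8
0.9 < c < 12.5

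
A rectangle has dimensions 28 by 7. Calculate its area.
Area = length * width
Area = 28 * 7
Area = 196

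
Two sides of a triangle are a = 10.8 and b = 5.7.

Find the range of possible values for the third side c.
By the triangle inequality: |a - b| < c < a + b
|10.8 - 5.7| < c < 10.8 + 5.7
5.1 < c < 16.5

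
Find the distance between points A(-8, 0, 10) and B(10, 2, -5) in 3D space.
d = √[(18)² + (2)² + (-15)²] = √553 = 23.52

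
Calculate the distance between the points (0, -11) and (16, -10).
Using the distance formula: d = sqrt((x₂-x₁)² + (y₂-y₁)²)
dx = 16 - 0 = 16
dy = (-10) - (-11) = 1
d = sqrt(16² + 1²) = sqrt(256 + 1) = sqrt(257) = 16.03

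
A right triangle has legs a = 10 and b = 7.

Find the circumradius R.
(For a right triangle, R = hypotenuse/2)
Hypotenuse c = √(10² + 7²) = √149 = 12.2066
R = c/2 = 6.103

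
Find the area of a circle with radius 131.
Area = pi * r²
Area = pi * 131²
Area = pi * 17161
Area = 53912.87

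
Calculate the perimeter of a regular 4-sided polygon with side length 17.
Perimeter = number of sides * side length
Perimeter = 4 * 17
Perimeter = 68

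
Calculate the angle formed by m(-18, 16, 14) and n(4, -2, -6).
m·n = -188, |m|² = 776, |n|² = 56
cos θ = -188/√43456 ≈ -0.9018
θ ≈ 154.4°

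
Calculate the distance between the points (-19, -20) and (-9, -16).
Using the distance formula: d = sqrt((x₂-x₁)² + (y₂-y₁)²)
dx = (-9) - (-19) = 10
dy = (-16) - (-20) = 4
d = sqrt(10² + 4²) = sqrt(100 + 16) = sqrt(116) = 10.77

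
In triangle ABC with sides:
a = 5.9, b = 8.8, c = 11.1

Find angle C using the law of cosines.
cos(C) = (a² + b² - c²)/(2ab)
cos(C) = (5.9² + 8.8² - 11.1²)/(2·5.9·8.8) = -10.96/103.84 = -0.105547
C = arccos(-0.105547) = 96.06°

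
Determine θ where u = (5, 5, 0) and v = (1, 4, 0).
u·v = 25, |u|² = 50, |v|² = 17
cos θ = 25/√850 ≈ 0.8575
θ ≈ 30.96°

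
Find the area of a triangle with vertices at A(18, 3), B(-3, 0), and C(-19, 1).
Using the coordinate formula: Area = (1/2)|x₁(y₂-y₃) + x₂(y₃-y₁) + x₃(y₁-y₂)|
Area = (1/2)|18(0-1) + (-3)(1-3) + (-19)(3-0)|
Area = (1/2)|18*(-1) + (-3)*(-2) + (-19)*3|
Area = (1/2)|(-18) + 6 + (-57)|
Area = (1/2)*69 = 34.50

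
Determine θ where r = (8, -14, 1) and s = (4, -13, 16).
r·s = 230, |r|² = 261, |s|² = 441
cos θ = 230/√115101 ≈ 0.6779
θ ≈ 47.32°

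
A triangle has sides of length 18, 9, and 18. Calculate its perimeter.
Perimeter = sum of all sides
Perimeter = 18 + 9 + 18
Perimeter = 45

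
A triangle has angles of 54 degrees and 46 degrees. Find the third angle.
Sum of angles in a triangle = 180 degrees
Third angle = 180 - 54 - 46
Third angle = 80 degrees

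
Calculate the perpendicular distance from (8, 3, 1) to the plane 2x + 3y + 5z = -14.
d = |2(8) + 3(3) + 5(1) - (-14)| / √(2² + 3² + 5²) = 44/√38 = 7.138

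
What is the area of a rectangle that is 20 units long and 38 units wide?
Area = length * width
Area = 20 * 38
Area = 760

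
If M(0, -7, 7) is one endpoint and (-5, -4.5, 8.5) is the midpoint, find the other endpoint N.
N = (2×(-5) - 0, 2×(-4.5) - (-7), 2×8.5 - 7) = (-10, -2, 10)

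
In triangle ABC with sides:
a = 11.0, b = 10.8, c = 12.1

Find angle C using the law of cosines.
cos(C) = (a² + b² - c²)/(2ab)
cos(C) = (11.0² + 10.8² - 12.1²)/(2·11.0·10.8) = 91.23/237.6 = 0.383965
C = arccos(0.383965) = 67.42°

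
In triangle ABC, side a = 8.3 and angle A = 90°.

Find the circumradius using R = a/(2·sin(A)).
R = a/(2·sin(A)) = 8.3/(2·sin(90°))
R = 8.3/(2·1.000000) = 8.3/2.000000 = 4.15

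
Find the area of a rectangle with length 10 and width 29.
Area = length * width
Area = 10 * 29
Area = 290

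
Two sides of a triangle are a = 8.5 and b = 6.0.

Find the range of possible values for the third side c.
By the triangle inequality: |a - b| < c < a + b
|8.5 - 6.0| < c < 8.5 + 6.0
2.5 < c < 14.5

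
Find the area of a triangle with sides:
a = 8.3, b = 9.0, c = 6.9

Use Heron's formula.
s = (a+b+c)/2 = (8.3+9.0+6.9)/2 = 12.1
A = √(s(s-a)(s-b)(s-c)) = √(12.1·3.8·3.1·5.2)
A = √741.198 = 27.22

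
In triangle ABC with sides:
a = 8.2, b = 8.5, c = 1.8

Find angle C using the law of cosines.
cos(C) = (a² + b² - c²)/(2ab)
cos(C) = (8.2² + 8.5² - 1.8²)/(2·8.2·8.5) = 136.25/139.4 = 0.977403
C = arccos(0.977403) = 12.2°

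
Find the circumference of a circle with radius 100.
Circumference = 2 * pi * r
Circumference = 2 * pi * 100
Circumference = 628.32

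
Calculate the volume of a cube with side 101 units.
Volume = s³
Volume = 101³
Volume = 1030301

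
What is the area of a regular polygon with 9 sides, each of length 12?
For a regular 9-gon with side length s = 12:
Apothem a = s / (2*tan(pi/9)) = 12 / (2*tan(pi/9)) ≈ 16.4849
Perimeter P = 9 * 12 = 108
Area = (1/2) * P * a = (1/2) * 108 * 16.4849 = 890.18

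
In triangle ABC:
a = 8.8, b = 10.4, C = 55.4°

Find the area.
Using A = ½ab·sin(C):
A = ½·8.8·10.4·sin(55.4°) = ½·91.52·0.823136 = 37.67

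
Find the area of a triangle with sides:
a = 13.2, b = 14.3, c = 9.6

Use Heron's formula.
s = (a+b+c)/2 = (13.2+14.3+9.6)/2 = 18.55
A = √(s(s-a)(s-b)(s-c)) = √(18.55·5.35·4.25·8.95)
A = √3774.94 = 61.44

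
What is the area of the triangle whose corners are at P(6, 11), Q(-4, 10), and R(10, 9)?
Using the coordinate formula: Area = (1/2)|x₁(y₂-y₃) + x₂(y₃-y₁) + x₃(y₁-y₂)|
Area = (1/2)|6(10-9) + (-4)(9-11) + 10(11-10)|
Area = (1/2)|6*1 + (-4)*(-2) + 10*1|
Area = (1/2)|6 + 8 + 10|
Area = (1/2)*24 = 12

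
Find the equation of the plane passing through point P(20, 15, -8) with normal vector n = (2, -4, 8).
d = n·P = (2)(20) + (-4)(15) + (8)(-8) = -84
Plane: 2x - 4y + 8z = -84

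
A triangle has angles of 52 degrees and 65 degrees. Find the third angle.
Sum of angles in a triangle = 180 degrees
Third angle = 180 - 52 - 65
Third angle = 63 degrees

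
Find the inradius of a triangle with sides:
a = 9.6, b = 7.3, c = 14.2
s = (a+b+c)/2 = (9.6+7.3+14.2)/2 = 15.55
Area = √(s(s-a)(s-b)(s-c)) = √(15.55·5.95·8.25·1.35) = 32.1009
r = Area/s = 32.1009/15.55 = 2.064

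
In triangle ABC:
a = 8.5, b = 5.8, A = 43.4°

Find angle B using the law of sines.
sin(B)/b = sin(A)/a
sin(B) = b·sin(A)/a = 5.8·sin(43.4°)/8.5 = 0.468836
B = arcsin(0.468836) = 27.96°  (b ≤ a, so B ≤ A and the acute solution is unique)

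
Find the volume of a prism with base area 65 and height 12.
Volume = base area * height
Volume = 65 * 12
Volume = 780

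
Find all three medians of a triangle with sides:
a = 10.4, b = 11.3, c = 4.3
Using m_x = ½√(2y² + 2z² - x²):
m_a = ½√(2·11.3² + 2·4.3² - 10.4²) = ½√184.2 = 6.786
m_b = ½√(2·10.4² + 2·4.3² - 11.3²) = ½√125.61 = 5.604
m_c = ½√(2·10.4² + 2·11.3² - 4.3²) = ½√453.21 = 10.64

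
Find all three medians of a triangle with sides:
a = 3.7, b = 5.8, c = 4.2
Using m_x = ½√(2y² + 2z² - x²):
m_a = ½√(2·5.8² + 2·4.2² - 3.7²) = ½√88.87 = 4.714
m_b = ½√(2·3.7² + 2·4.2² - 5.8²) = ½√29.02 = 2.694
m_c = ½√(2·3.7² + 2·5.8² - 4.2²) = ½√77.02 = 4.388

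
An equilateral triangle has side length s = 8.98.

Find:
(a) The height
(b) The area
(a) Height h = s·√3/2 = 8.98·√3/2 = 7.777
(b) Area = (√3/4)·s² = (√3/4)·8.98² = (√3/4)·80.6404 = 34.92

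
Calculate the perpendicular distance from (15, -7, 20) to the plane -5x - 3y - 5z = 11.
d = |(-5)(15) + (-3)(-7) + (-5)(20) - (11)| / √((-5)² + (-3)² + (-5)²) = 165/√59 = 21.48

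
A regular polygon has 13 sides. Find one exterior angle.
Exterior angle of a regular n-gon = 360/n
Exterior angle = 360/13
Exterior angle = 27.69 degrees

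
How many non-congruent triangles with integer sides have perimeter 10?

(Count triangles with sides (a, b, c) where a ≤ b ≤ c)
With a ≤ b ≤ c and a + b + c = 10, the triangle inequality a + b > c gives c < 10/2, so c ≤ 4.
Iterate a from 1 to ⌊p/3⌋ = 3; for each a, b ranges from a to ⌊(p−a)/2⌋ with c = p − a − b, keeping only c ≥ b.
Triples: (2, 4, 4), (3, 3, 4)
Count = 2 triangles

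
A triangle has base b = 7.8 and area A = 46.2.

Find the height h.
A = ½bh  →  h = 2A/b
h = 2·46.2/7.8 = 11.85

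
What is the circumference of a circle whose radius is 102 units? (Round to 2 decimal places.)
Circumference = 2 * pi * r
Circumference = 2 * pi * 102
Circumference = 640.88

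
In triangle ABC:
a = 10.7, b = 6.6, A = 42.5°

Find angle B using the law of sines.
sin(B)/b = sin(A)/a
sin(B) = b·sin(A)/a = 6.6·sin(42.5°)/10.7 = 0.416719
B = arcsin(0.416719) = 24.63°  (b ≤ a, so B ≤ A and the acute solution is unique)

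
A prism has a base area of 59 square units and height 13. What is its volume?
Volume = base area * height
Volume = 59 * 13
Volume = 767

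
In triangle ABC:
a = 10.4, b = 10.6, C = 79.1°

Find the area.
Using A = ½ab·sin(C):
A = ½·10.4·10.6·sin(79.1°) = ½·110.24·0.981959 = 54.13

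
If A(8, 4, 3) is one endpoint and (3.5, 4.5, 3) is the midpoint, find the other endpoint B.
B = (2×3.5 - 8, 2×4.5 - 4, 2×3 - 3) = (-1, 5, 3)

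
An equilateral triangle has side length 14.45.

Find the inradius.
For an equilateral triangle, r = s/(2√3) where s is the side.
r = 14.45/(2√3) = 14.45/3.464102 = 4.171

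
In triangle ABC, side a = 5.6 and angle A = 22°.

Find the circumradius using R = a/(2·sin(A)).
R = a/(2·sin(A)) = 5.6/(2·sin(22°))
R = 5.6/(2·0.374607) = 5.6/0.749213 = 7.475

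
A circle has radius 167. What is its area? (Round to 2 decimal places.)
Area = pi * r²
Area = pi * 167²
Area = pi * 27889
Area = 87615.88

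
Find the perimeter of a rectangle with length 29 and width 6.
Perimeter = 2 * (length + width)
Perimeter = 2 * (29 + 6)
Perimeter = 2 * 35
Perimeter = 70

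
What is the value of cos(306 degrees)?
cos(306 degrees) = 0.5878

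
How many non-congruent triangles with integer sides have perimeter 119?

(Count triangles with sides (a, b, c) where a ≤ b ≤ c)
With a ≤ b ≤ c and a + b + c = 119, the triangle inequality a + b > c gives c < 119/2, so c ≤ 59.
Iterate a from 1 to ⌊p/3⌋ = 39; for each a, b ranges from a to ⌊(p−a)/2⌋ with c = p − a − b, keeping only c ≥ b.
Triples: (1, 59, 59), (2, 58, 59), (3, 57, 59), …
Count = 310 triangles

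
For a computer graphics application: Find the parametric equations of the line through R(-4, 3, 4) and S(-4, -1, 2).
Direction vector d = S - R = (0, -4, -2)
x = -4, y = 3 - 4t, z = 4 - 2t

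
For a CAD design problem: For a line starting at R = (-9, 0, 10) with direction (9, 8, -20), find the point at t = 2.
P(2) = (-9 + 9(2), 0 + 8(2), 10 + (-20)(2)) = (9, 16, -30)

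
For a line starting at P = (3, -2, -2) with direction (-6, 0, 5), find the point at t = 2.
P(2) = (3 + (-6)(2), -2 + 0(2), -2 + 5(2)) = (-9, -2, 8)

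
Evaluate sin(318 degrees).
sin(318 degrees) = -0.6691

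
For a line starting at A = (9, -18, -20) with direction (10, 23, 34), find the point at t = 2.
P(2) = (9 + 10(2), -18 + 23(2), -20 + 34(2)) = (29, 28, 48)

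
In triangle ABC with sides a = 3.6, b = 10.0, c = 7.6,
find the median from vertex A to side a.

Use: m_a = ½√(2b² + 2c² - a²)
m_a = ½√(2·10.0² + 2·7.6² - 3.6²)
m_a = ½√(200 + 115.52 - 12.96) = ½√302.56 = 8.697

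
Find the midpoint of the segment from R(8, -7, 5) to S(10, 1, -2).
Midpoint = ((8+10)/2, (-7+1)/2, (5-2)/2) = (9, -3, 1.5)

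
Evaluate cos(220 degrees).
cos(220 degrees) = -0.766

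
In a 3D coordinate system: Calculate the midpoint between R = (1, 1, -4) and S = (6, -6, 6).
Midpoint = ((1+6)/2, (1-6)/2, (-4+6)/2) = (3.5, -2.5, 1)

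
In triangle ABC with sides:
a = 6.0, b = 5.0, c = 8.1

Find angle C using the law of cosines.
cos(C) = (a² + b² - c²)/(2ab)
cos(C) = (6.0² + 5.0² - 8.1²)/(2·6.0·5.0) = -4.61/60 = -0.076833
C = arccos(-0.076833) = 94.41°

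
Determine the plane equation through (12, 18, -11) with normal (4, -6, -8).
d = n·P = (4)(12) + (-6)(18) + (-8)(-11) = 28
Plane: 4x - 6y - 8z = 28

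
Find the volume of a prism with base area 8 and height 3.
Volume = base area * height
Volume = 8 * 3
Volume = 24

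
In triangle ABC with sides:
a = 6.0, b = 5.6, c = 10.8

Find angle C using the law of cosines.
cos(C) = (a² + b² - c²)/(2ab)
cos(C) = (6.0² + 5.6² - 10.8²)/(2·6.0·5.6) = -49.28/67.2 = -0.733333
C = arccos(-0.733333) = 137.2°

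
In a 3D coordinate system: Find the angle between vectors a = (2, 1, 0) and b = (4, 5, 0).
a·b = 13, |a|² = 5, |b|² = 41
cos θ = 13/√205 ≈ 0.908
θ ≈ 24.78°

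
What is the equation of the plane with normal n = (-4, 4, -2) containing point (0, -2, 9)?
d = n·P = (-4)(0) + (4)(-2) + (-2)(9) = -26
Plane: -4x + 4y - 2z = -26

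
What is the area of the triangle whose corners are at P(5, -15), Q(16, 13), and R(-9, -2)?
Using the coordinate formula: Area = (1/2)|x₁(y₂-y₃) + x₂(y₃-y₁) + x₃(y₁-y₂)|
Area = (1/2)|5(13-(-2)) + 16((-2)-(-15)) + (-9)((-15)-13)|
Area = (1/2)|5*15 + 16*13 + (-9)*(-28)|
Area = (1/2)|75 + 208 + 252|
Area = (1/2)*535 = 267.50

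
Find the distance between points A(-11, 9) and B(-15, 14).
Using the distance formula: d = sqrt((x₂-x₁)² + (y₂-y₁)²)
dx = (-15) - (-11) = -4
dy = 14 - 9 = 5
d = sqrt((-4)² + 5²) = sqrt(16 + 25) = sqrt(41) = 6.40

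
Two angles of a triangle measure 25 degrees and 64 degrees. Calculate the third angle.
Sum of angles in a triangle = 180 degrees
Third angle = 180 - 25 - 64
Third angle = 91 degrees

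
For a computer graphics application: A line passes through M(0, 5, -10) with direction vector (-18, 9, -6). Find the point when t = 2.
P(2) = (0 + (-18)(2), 5 + 9(2), -10 + (-6)(2)) = (-36, 23, -22)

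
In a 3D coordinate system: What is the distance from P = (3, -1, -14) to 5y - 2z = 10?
d = |0(3) + 5(-1) + (-2)(-14) - (10)| / √(0² + 5² + (-2)²) = 13/√29 = 2.414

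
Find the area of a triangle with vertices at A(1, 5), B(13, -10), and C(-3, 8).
Using the coordinate formula: Area = (1/2)|x₁(y₂-y₃) + x₂(y₃-y₁) + x₃(y₁-y₂)|
Area = (1/2)|1((-10)-8) + 13(8-5) + (-3)(5-(-10))|
Area = (1/2)|1*(-18) + 13*3 + (-3)*15|
Area = (1/2)|(-18) + 39 + (-45)|
Area = (1/2)*24 = 12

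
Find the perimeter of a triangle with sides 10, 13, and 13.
Perimeter = sum of all sides
Perimeter = 10 + 13 + 13
Perimeter = 36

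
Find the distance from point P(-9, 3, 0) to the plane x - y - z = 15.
d = |1(-9) + (-1)(3) + (-1)(0) - (15)| / √(1² + (-1)² + (-1)²) = 27/√3 = 15.59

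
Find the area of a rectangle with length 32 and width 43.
Area = length * width
Area = 32 * 43
Area = 1376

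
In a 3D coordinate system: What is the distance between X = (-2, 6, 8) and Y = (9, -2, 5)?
d = √[(11)² + (-8)² + (-3)²] = √194 = 13.93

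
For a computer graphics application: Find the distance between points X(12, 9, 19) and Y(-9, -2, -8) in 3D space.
d = √[(-21)² + (-11)² + (-27)²] = √1291 = 35.93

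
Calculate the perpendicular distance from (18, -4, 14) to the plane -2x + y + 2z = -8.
d = |(-2)(18) + 1(-4) + 2(14) - (-8)| / √((-2)² + 1² + 2²) = 4/√9 = 1.333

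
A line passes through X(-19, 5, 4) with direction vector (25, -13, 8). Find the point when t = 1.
P(1) = (-19 + 25(1), 5 + (-13)(1), 4 + 8(1)) = (6, -8, 12)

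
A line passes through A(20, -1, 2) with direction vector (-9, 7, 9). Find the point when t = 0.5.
P(0.5) = (20 + (-9)(0.5), -1 + 7(0.5), 2 + 9(0.5)) = (15.5, 2.5, 6.5)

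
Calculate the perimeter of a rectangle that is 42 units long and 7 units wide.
Perimeter = 2 * (length + width)
Perimeter = 2 * (42 + 7)
Perimeter = 2 * 49
Perimeter = 98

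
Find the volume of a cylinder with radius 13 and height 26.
Volume = pi * r² * h
Volume = pi * 13² * 26
Volume = pi * 169 * 26
Volume = pi * 4394
Volume = 13804.16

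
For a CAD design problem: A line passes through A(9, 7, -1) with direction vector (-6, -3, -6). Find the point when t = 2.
P(2) = (9 + (-6)(2), 7 + (-3)(2), -1 + (-6)(2)) = (-3, 1, -13)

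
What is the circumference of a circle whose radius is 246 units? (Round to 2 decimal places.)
Circumference = 2 * pi * r
Circumference = 2 * pi * 246
Circumference = 1545.66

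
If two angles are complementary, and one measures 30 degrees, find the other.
Complementary angles sum to 90 degrees.
Other angle = 90 - 30
Other angle = 60 degrees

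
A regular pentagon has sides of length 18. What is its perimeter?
Perimeter = number of sides * side length
Perimeter = 5 * 18
Perimeter = 90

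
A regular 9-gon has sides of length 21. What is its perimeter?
Perimeter = number of sides * side length
Perimeter = 9 * 21
Perimeter = 189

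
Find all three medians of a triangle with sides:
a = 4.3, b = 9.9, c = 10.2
Using m_x = ½√(2y² + 2z² - x²):
m_a = ½√(2·9.9² + 2·10.2² - 4.3²) = ½√385.61 = 9.818
m_b = ½√(2·4.3² + 2·10.2² - 9.9²) = ½√147.05 = 6.063
m_c = ½√(2·4.3² + 2·9.9² - 10.2²) = ½√128.96 = 5.678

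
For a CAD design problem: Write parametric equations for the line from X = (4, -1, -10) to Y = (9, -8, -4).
Direction vector d = Y - X = (5, -7, 6)
x = 4 + 5t, y = -1 - 7t, z = -10 + 6t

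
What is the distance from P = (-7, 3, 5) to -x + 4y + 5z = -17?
d = |(-1)(-7) + 4(3) + 5(5) - (-17)| / √((-1)² + 4² + 5²) = 61/√42 = 9.413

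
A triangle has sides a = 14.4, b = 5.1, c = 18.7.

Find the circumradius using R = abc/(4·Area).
s = (a+b+c)/2 = 19.1
Area = √(s(s-a)(s-b)(s-c)) = √(19.1·4.7·14·0.4) = 22.4212
R = abc/(4·Area) = (14.4·5.1·18.7)/(4·22.4212) = 1373.328/89.6848 = 15.31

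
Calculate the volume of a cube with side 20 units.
Volume = s³
Volume = 20³
Volume = 8000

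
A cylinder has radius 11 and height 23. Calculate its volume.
Volume = pi * r² * h
Volume = pi * 11² * 23
Volume = pi * 121 * 23
Volume = pi * 2783
Volume = 8743.05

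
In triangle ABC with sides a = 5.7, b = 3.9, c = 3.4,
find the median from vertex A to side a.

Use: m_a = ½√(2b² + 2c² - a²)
m_a = ½√(2·3.9² + 2·3.4² - 5.7²)
m_a = ½√(30.42 + 23.12 - 32.49) = ½√21.05 = 2.294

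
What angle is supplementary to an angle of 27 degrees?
Supplementary angles sum to 180 degrees.
Other angle = 180 - 27
Other angle = 153 degrees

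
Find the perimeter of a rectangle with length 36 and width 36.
Perimeter = 2 * (length + width)
Perimeter = 2 * (36 + 36)
Perimeter = 2 * 72
Perimeter = 144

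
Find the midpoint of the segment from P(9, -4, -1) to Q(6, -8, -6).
Midpoint = ((9+6)/2, (-4-8)/2, (-1-6)/2) = (7.5, -6, -3.5)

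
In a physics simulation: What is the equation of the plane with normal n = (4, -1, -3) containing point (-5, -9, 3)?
d = n·P = (4)(-5) + (-1)(-9) + (-3)(3) = -20
Plane: 4x - y - 3z = -20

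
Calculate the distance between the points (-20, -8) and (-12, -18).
Using the distance formula: d = sqrt((x₂-x₁)² + (y₂-y₁)²)
dx = (-12) - (-20) = 8
dy = (-18) - (-8) = -10
d = sqrt(8² + (-10)²) = sqrt(64 + 100) = sqrt(164) = 12.81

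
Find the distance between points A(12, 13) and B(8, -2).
Using the distance formula: d = sqrt((x₂-x₁)² + (y₂-y₁)²)
dx = 8 - 12 = -4
dy = (-2) - 13 = -15
d = sqrt((-4)² + (-15)²) = sqrt(16 + 225) = sqrt(241) = 15.52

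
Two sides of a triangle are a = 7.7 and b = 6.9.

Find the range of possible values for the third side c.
By the triangle inequality: |a - b| < c < a + b
|7.7 - 6.9| < c < 7.7 + 6.9
0.8 < c < 14.6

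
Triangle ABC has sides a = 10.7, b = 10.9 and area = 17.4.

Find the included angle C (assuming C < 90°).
Area = ½ab·sin(C)  →  sin(C) = 2·Area/(ab)
sin(C) = 2·17.4/(10.7·10.9) = 0.298379
C = arcsin(0.298379) = 17.36°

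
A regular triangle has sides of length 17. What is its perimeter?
Perimeter = number of sides * side length
Perimeter = 3 * 17
Perimeter = 51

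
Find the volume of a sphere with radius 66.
Volume = (4/3) * pi * r³
Volume = (4/3) * pi * 66³
Volume = (4/3) * pi * 287496
Volume = 1204260.43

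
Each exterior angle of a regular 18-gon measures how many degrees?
Exterior angle of a regular n-gon = 360/n
Exterior angle = 360/18
Exterior angle = 20 degrees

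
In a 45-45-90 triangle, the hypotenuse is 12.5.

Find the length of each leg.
In a 45-45-90 triangle, hypotenuse = leg·√2  →  leg = hypotenuse/√2
leg = 12.5/√2 = 8.839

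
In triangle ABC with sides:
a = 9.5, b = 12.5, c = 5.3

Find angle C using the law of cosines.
cos(C) = (a² + b² - c²)/(2ab)
cos(C) = (9.5² + 12.5² - 5.3²)/(2·9.5·12.5) = 218.41/237.5 = 0.919621
C = arccos(0.919621) = 23.13°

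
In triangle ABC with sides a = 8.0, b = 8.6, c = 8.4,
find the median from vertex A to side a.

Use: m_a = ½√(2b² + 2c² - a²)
m_a = ½√(2·8.6² + 2·8.4² - 8.0²)
m_a = ½√(147.92 + 141.12 - 64) = ½√225.04 = 7.501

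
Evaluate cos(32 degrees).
cos(32 degrees) = 0.848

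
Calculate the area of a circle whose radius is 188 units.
Area = pi * r²
Area = pi * 188²
Area = pi * 35344
Area = 111036.45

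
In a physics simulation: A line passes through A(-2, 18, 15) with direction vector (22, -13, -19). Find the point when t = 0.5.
P(0.5) = (-2 + 22(0.5), 18 + (-13)(0.5), 15 + (-19)(0.5)) = (9, 11.5, 5.5)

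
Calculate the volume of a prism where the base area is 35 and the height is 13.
Volume = base area * height
Volume = 35 * 13
Volume = 455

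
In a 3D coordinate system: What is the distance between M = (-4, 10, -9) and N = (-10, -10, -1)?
d = √[(-6)² + (-20)² + (8)²] = √500 = 22.36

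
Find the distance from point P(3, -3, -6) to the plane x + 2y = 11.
d = |1(3) + 2(-3) + 0(-6) - (11)| / √(1² + 2² + 0²) = 14/√5 = 6.261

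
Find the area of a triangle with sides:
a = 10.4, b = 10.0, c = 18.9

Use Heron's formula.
s = (a+b+c)/2 = (10.4+10.0+18.9)/2 = 19.65
A = √(s(s-a)(s-b)(s-c)) = √(19.65·9.25·9.65·0.75)
A = √1315.51 = 36.27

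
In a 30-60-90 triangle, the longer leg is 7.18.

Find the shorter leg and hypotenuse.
In a 30-60-90 triangle, sides are in ratio 1 : √3 : 2.
Long leg = short leg·√3  →  short leg = 7.18/√3 = 4.145
Hypotenuse = 2·(short leg) = 2·7.18/√3 = 8.291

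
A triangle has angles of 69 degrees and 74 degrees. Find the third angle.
Sum of angles in a triangle = 180 degrees
Third angle = 180 - 69 - 74
Third angle = 37 degrees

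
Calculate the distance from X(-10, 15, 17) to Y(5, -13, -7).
d = √[(15)² + (-28)² + (-24)²] = √1585 = 39.81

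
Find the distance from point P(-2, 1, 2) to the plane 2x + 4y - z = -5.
d = |2(-2) + 4(1) + (-1)(2) - (-5)| / √(2² + 4² + (-1)²) = 3/√21 = 0.6547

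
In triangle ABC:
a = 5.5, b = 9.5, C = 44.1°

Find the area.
Using A = ½ab·sin(C):
A = ½·5.5·9.5·sin(44.1°) = ½·52.25·0.695913 = 18.18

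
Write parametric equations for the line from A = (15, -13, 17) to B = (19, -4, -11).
Direction vector d = B - A = (4, 9, -28)
x = 15 + 4t, y = -13 + 9t, z = 17 - 28t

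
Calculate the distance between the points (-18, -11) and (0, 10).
Using the distance formula: d = sqrt((x₂-x₁)² + (y₂-y₁)²)
dx = 0 - (-18) = 18
dy = 10 - (-11) = 21
d = sqrt(18² + 21²) = sqrt(324 + 441) = sqrt(765) = 27.66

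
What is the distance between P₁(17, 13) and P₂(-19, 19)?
Using the distance formula: d = sqrt((x₂-x₁)² + (y₂-y₁)²)
dx = (-19) - 17 = -36
dy = 19 - 13 = 6
d = sqrt((-36)² + 6²) = sqrt(1296 + 36) = sqrt(1332) = 36.50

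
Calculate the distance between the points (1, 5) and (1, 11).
Using the distance formula: d = sqrt((x₂-x₁)² + (y₂-y₁)²)
dx = 1 - 1 = 0
dy = 11 - 5 = 6
d = sqrt(0² + 6²) = sqrt(0 + 36) = sqrt(36) = 6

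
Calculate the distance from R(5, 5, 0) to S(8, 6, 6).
d = √[(3)² + (1)² + (6)²] = √46 = 6.782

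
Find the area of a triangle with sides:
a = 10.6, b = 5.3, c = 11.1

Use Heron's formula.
s = (a+b+c)/2 = (10.6+5.3+11.1)/2 = 13.5
A = √(s(s-a)(s-b)(s-c)) = √(13.5·2.9·8.2·2.4)
A = √770.472 = 27.76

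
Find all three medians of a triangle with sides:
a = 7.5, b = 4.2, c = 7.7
Using m_x = ½√(2y² + 2z² - x²):
m_a = ½√(2·4.2² + 2·7.7² - 7.5²) = ½√97.61 = 4.94
m_b = ½√(2·7.5² + 2·7.7² - 4.2²) = ½√213.44 = 7.305
m_c = ½√(2·7.5² + 2·4.2² - 7.7²) = ½√88.49 = 4.703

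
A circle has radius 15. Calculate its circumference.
Circumference = 2 * pi * r
Circumference = 2 * pi * 15
Circumference = 94.25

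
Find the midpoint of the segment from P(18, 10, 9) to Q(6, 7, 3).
Midpoint = ((18+6)/2, (10+7)/2, (9+3)/2) = (12, 8.5, 6)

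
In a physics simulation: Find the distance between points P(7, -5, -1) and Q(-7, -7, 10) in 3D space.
d = √[(-14)² + (-2)² + (11)²] = √321 = 17.92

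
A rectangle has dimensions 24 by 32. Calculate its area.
Area = length * width
Area = 24 * 32
Area = 768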